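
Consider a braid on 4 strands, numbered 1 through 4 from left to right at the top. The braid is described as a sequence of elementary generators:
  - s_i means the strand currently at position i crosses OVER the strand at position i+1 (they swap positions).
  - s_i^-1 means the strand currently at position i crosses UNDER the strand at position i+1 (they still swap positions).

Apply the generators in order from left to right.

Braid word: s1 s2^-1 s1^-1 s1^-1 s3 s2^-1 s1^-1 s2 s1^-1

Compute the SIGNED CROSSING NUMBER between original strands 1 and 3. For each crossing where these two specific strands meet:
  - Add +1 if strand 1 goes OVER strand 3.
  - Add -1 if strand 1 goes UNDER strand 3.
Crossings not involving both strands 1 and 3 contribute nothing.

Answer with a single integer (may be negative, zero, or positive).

Gen 1: crossing 1x2. Both 1&3? no. Sum: 0
Gen 2: 1 under 3. Both 1&3? yes. Contrib: -1. Sum: -1
Gen 3: crossing 2x3. Both 1&3? no. Sum: -1
Gen 4: crossing 3x2. Both 1&3? no. Sum: -1
Gen 5: crossing 1x4. Both 1&3? no. Sum: -1
Gen 6: crossing 3x4. Both 1&3? no. Sum: -1
Gen 7: crossing 2x4. Both 1&3? no. Sum: -1
Gen 8: crossing 2x3. Both 1&3? no. Sum: -1
Gen 9: crossing 4x3. Both 1&3? no. Sum: -1

Answer: -1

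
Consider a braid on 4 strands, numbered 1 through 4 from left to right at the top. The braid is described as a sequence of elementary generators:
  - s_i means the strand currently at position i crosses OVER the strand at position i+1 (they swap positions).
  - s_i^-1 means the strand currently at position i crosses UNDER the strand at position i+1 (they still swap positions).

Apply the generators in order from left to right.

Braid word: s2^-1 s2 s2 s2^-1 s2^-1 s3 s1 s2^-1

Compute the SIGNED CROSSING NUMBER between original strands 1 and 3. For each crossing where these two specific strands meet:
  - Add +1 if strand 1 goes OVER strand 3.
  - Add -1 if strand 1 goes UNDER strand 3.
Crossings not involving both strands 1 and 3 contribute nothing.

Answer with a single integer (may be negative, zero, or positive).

Gen 1: crossing 2x3. Both 1&3? no. Sum: 0
Gen 2: crossing 3x2. Both 1&3? no. Sum: 0
Gen 3: crossing 2x3. Both 1&3? no. Sum: 0
Gen 4: crossing 3x2. Both 1&3? no. Sum: 0
Gen 5: crossing 2x3. Both 1&3? no. Sum: 0
Gen 6: crossing 2x4. Both 1&3? no. Sum: 0
Gen 7: 1 over 3. Both 1&3? yes. Contrib: +1. Sum: 1
Gen 8: crossing 1x4. Both 1&3? no. Sum: 1

Answer: 1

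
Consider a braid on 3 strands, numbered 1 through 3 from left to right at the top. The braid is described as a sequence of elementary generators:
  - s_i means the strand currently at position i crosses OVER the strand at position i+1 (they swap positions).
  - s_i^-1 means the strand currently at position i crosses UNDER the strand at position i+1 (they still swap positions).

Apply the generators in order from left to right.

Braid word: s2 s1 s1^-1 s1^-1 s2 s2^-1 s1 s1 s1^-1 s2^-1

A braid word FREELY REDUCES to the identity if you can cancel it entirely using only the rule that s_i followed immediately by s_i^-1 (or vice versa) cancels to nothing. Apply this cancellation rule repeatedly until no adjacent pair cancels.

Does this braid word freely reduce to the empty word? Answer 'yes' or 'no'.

Gen 1 (s2): push. Stack: [s2]
Gen 2 (s1): push. Stack: [s2 s1]
Gen 3 (s1^-1): cancels prior s1. Stack: [s2]
Gen 4 (s1^-1): push. Stack: [s2 s1^-1]
Gen 5 (s2): push. Stack: [s2 s1^-1 s2]
Gen 6 (s2^-1): cancels prior s2. Stack: [s2 s1^-1]
Gen 7 (s1): cancels prior s1^-1. Stack: [s2]
Gen 8 (s1): push. Stack: [s2 s1]
Gen 9 (s1^-1): cancels prior s1. Stack: [s2]
Gen 10 (s2^-1): cancels prior s2. Stack: []
Reduced word: (empty)

Answer: yes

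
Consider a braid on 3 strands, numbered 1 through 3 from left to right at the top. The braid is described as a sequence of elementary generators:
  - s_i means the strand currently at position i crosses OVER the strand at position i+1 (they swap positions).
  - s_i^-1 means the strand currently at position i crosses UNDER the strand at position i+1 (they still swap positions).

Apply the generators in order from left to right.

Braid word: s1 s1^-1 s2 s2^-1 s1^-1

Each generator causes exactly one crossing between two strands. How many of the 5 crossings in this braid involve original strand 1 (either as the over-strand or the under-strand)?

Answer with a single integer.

Answer: 3

Derivation:
Gen 1: crossing 1x2. Involves strand 1? yes. Count so far: 1
Gen 2: crossing 2x1. Involves strand 1? yes. Count so far: 2
Gen 3: crossing 2x3. Involves strand 1? no. Count so far: 2
Gen 4: crossing 3x2. Involves strand 1? no. Count so far: 2
Gen 5: crossing 1x2. Involves strand 1? yes. Count so far: 3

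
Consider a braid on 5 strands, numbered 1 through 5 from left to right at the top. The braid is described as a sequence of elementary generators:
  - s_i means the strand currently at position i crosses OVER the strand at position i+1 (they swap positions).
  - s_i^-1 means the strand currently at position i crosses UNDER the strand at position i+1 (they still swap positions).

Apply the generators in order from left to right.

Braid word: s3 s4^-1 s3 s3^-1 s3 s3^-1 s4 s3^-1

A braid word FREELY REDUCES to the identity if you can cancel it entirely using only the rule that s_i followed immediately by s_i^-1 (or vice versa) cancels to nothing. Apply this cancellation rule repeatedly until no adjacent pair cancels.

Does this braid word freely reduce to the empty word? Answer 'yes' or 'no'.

Answer: yes

Derivation:
Gen 1 (s3): push. Stack: [s3]
Gen 2 (s4^-1): push. Stack: [s3 s4^-1]
Gen 3 (s3): push. Stack: [s3 s4^-1 s3]
Gen 4 (s3^-1): cancels prior s3. Stack: [s3 s4^-1]
Gen 5 (s3): push. Stack: [s3 s4^-1 s3]
Gen 6 (s3^-1): cancels prior s3. Stack: [s3 s4^-1]
Gen 7 (s4): cancels prior s4^-1. Stack: [s3]
Gen 8 (s3^-1): cancels prior s3. Stack: []
Reduced word: (empty)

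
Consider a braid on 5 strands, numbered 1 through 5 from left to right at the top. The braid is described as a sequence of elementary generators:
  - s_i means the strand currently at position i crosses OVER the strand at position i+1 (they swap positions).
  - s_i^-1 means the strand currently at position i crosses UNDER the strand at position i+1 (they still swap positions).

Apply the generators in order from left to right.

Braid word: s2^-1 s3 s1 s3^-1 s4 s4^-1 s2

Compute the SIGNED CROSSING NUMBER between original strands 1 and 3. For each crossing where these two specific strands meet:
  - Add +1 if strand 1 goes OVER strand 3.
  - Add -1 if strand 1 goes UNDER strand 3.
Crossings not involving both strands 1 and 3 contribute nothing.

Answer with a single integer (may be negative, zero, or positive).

Answer: 1

Derivation:
Gen 1: crossing 2x3. Both 1&3? no. Sum: 0
Gen 2: crossing 2x4. Both 1&3? no. Sum: 0
Gen 3: 1 over 3. Both 1&3? yes. Contrib: +1. Sum: 1
Gen 4: crossing 4x2. Both 1&3? no. Sum: 1
Gen 5: crossing 4x5. Both 1&3? no. Sum: 1
Gen 6: crossing 5x4. Both 1&3? no. Sum: 1
Gen 7: crossing 1x2. Both 1&3? no. Sum: 1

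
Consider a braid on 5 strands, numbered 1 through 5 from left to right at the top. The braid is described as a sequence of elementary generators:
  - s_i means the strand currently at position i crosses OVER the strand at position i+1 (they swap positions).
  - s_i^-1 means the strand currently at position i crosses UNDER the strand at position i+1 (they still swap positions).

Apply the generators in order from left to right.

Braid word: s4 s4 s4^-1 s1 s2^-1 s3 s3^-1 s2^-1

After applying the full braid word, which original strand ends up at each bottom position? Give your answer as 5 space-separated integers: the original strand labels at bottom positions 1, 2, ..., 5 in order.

Answer: 2 1 3 5 4

Derivation:
Gen 1 (s4): strand 4 crosses over strand 5. Perm now: [1 2 3 5 4]
Gen 2 (s4): strand 5 crosses over strand 4. Perm now: [1 2 3 4 5]
Gen 3 (s4^-1): strand 4 crosses under strand 5. Perm now: [1 2 3 5 4]
Gen 4 (s1): strand 1 crosses over strand 2. Perm now: [2 1 3 5 4]
Gen 5 (s2^-1): strand 1 crosses under strand 3. Perm now: [2 3 1 5 4]
Gen 6 (s3): strand 1 crosses over strand 5. Perm now: [2 3 5 1 4]
Gen 7 (s3^-1): strand 5 crosses under strand 1. Perm now: [2 3 1 5 4]
Gen 8 (s2^-1): strand 3 crosses under strand 1. Perm now: [2 1 3 5 4]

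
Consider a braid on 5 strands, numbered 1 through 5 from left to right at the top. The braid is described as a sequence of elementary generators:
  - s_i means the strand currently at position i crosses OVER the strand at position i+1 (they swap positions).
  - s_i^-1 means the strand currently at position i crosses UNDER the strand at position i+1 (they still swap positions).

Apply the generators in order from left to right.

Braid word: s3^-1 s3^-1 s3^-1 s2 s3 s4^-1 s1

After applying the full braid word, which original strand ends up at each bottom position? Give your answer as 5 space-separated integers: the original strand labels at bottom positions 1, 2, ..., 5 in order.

Answer: 4 1 3 5 2

Derivation:
Gen 1 (s3^-1): strand 3 crosses under strand 4. Perm now: [1 2 4 3 5]
Gen 2 (s3^-1): strand 4 crosses under strand 3. Perm now: [1 2 3 4 5]
Gen 3 (s3^-1): strand 3 crosses under strand 4. Perm now: [1 2 4 3 5]
Gen 4 (s2): strand 2 crosses over strand 4. Perm now: [1 4 2 3 5]
Gen 5 (s3): strand 2 crosses over strand 3. Perm now: [1 4 3 2 5]
Gen 6 (s4^-1): strand 2 crosses under strand 5. Perm now: [1 4 3 5 2]
Gen 7 (s1): strand 1 crosses over strand 4. Perm now: [4 1 3 5 2]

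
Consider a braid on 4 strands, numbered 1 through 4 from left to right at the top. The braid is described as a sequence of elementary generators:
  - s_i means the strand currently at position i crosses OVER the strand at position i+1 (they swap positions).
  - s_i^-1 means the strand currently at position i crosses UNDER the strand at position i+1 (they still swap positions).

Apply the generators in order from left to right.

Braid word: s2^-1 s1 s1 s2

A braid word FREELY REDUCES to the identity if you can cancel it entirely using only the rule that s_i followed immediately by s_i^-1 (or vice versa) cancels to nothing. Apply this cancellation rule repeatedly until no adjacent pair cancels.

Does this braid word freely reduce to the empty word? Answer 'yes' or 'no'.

Answer: no

Derivation:
Gen 1 (s2^-1): push. Stack: [s2^-1]
Gen 2 (s1): push. Stack: [s2^-1 s1]
Gen 3 (s1): push. Stack: [s2^-1 s1 s1]
Gen 4 (s2): push. Stack: [s2^-1 s1 s1 s2]
Reduced word: s2^-1 s1 s1 s2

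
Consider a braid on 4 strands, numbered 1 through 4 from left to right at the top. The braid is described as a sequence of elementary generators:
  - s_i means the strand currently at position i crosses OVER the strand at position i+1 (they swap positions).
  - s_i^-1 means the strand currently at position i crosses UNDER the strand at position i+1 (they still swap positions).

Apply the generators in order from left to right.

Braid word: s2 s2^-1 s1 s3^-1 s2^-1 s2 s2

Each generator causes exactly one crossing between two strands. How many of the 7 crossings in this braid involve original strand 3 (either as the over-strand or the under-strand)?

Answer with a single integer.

Gen 1: crossing 2x3. Involves strand 3? yes. Count so far: 1
Gen 2: crossing 3x2. Involves strand 3? yes. Count so far: 2
Gen 3: crossing 1x2. Involves strand 3? no. Count so far: 2
Gen 4: crossing 3x4. Involves strand 3? yes. Count so far: 3
Gen 5: crossing 1x4. Involves strand 3? no. Count so far: 3
Gen 6: crossing 4x1. Involves strand 3? no. Count so far: 3
Gen 7: crossing 1x4. Involves strand 3? no. Count so far: 3

Answer: 3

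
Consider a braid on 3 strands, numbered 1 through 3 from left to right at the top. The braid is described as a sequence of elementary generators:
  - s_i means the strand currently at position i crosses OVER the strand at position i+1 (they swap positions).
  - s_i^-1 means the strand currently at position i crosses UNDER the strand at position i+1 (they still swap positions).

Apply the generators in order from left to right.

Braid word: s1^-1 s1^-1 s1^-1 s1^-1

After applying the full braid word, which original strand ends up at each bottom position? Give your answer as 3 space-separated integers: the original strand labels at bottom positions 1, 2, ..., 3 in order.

Answer: 1 2 3

Derivation:
Gen 1 (s1^-1): strand 1 crosses under strand 2. Perm now: [2 1 3]
Gen 2 (s1^-1): strand 2 crosses under strand 1. Perm now: [1 2 3]
Gen 3 (s1^-1): strand 1 crosses under strand 2. Perm now: [2 1 3]
Gen 4 (s1^-1): strand 2 crosses under strand 1. Perm now: [1 2 3]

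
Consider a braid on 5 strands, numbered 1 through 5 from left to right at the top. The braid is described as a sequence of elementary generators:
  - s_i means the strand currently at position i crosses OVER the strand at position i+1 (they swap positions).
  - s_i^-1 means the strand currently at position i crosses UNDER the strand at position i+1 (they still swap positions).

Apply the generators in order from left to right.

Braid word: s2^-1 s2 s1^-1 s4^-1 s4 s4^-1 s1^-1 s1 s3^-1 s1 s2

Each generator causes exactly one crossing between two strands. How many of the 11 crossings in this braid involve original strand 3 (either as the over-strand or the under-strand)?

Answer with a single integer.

Gen 1: crossing 2x3. Involves strand 3? yes. Count so far: 1
Gen 2: crossing 3x2. Involves strand 3? yes. Count so far: 2
Gen 3: crossing 1x2. Involves strand 3? no. Count so far: 2
Gen 4: crossing 4x5. Involves strand 3? no. Count so far: 2
Gen 5: crossing 5x4. Involves strand 3? no. Count so far: 2
Gen 6: crossing 4x5. Involves strand 3? no. Count so far: 2
Gen 7: crossing 2x1. Involves strand 3? no. Count so far: 2
Gen 8: crossing 1x2. Involves strand 3? no. Count so far: 2
Gen 9: crossing 3x5. Involves strand 3? yes. Count so far: 3
Gen 10: crossing 2x1. Involves strand 3? no. Count so far: 3
Gen 11: crossing 2x5. Involves strand 3? no. Count so far: 3

Answer: 3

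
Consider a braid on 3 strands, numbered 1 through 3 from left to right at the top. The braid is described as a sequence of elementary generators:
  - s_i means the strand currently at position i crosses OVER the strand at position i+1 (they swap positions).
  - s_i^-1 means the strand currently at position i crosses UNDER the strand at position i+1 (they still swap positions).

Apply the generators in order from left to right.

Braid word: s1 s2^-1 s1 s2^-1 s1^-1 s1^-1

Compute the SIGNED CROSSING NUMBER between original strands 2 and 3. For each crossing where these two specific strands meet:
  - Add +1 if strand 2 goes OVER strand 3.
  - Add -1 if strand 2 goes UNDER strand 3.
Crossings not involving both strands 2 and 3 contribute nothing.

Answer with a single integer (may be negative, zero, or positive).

Gen 1: crossing 1x2. Both 2&3? no. Sum: 0
Gen 2: crossing 1x3. Both 2&3? no. Sum: 0
Gen 3: 2 over 3. Both 2&3? yes. Contrib: +1. Sum: 1
Gen 4: crossing 2x1. Both 2&3? no. Sum: 1
Gen 5: crossing 3x1. Both 2&3? no. Sum: 1
Gen 6: crossing 1x3. Both 2&3? no. Sum: 1

Answer: 1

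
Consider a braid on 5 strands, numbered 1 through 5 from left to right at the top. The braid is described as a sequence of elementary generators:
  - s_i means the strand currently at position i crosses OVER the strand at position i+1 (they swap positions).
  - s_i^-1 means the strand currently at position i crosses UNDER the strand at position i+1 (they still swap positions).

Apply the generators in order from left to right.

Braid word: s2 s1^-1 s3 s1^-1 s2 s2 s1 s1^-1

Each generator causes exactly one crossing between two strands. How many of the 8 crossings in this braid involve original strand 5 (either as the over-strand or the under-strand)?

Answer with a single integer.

Answer: 0

Derivation:
Gen 1: crossing 2x3. Involves strand 5? no. Count so far: 0
Gen 2: crossing 1x3. Involves strand 5? no. Count so far: 0
Gen 3: crossing 2x4. Involves strand 5? no. Count so far: 0
Gen 4: crossing 3x1. Involves strand 5? no. Count so far: 0
Gen 5: crossing 3x4. Involves strand 5? no. Count so far: 0
Gen 6: crossing 4x3. Involves strand 5? no. Count so far: 0
Gen 7: crossing 1x3. Involves strand 5? no. Count so far: 0
Gen 8: crossing 3x1. Involves strand 5? no. Count so far: 0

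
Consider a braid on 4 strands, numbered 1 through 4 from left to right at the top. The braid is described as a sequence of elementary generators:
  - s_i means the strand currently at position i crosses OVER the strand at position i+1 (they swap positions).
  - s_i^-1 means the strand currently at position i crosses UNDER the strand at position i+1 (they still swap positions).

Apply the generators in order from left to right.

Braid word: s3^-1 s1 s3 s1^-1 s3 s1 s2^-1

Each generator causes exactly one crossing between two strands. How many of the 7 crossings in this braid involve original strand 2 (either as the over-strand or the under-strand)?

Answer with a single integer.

Answer: 3

Derivation:
Gen 1: crossing 3x4. Involves strand 2? no. Count so far: 0
Gen 2: crossing 1x2. Involves strand 2? yes. Count so far: 1
Gen 3: crossing 4x3. Involves strand 2? no. Count so far: 1
Gen 4: crossing 2x1. Involves strand 2? yes. Count so far: 2
Gen 5: crossing 3x4. Involves strand 2? no. Count so far: 2
Gen 6: crossing 1x2. Involves strand 2? yes. Count so far: 3
Gen 7: crossing 1x4. Involves strand 2? no. Count so far: 3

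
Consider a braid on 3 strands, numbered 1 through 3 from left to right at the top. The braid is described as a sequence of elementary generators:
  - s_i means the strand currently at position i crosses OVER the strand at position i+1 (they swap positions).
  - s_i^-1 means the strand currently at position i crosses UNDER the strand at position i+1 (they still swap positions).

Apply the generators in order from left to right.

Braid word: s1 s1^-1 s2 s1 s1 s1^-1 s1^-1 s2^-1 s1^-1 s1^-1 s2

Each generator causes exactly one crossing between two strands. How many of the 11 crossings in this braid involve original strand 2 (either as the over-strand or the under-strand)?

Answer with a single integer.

Answer: 7

Derivation:
Gen 1: crossing 1x2. Involves strand 2? yes. Count so far: 1
Gen 2: crossing 2x1. Involves strand 2? yes. Count so far: 2
Gen 3: crossing 2x3. Involves strand 2? yes. Count so far: 3
Gen 4: crossing 1x3. Involves strand 2? no. Count so far: 3
Gen 5: crossing 3x1. Involves strand 2? no. Count so far: 3
Gen 6: crossing 1x3. Involves strand 2? no. Count so far: 3
Gen 7: crossing 3x1. Involves strand 2? no. Count so far: 3
Gen 8: crossing 3x2. Involves strand 2? yes. Count so far: 4
Gen 9: crossing 1x2. Involves strand 2? yes. Count so far: 5
Gen 10: crossing 2x1. Involves strand 2? yes. Count so far: 6
Gen 11: crossing 2x3. Involves strand 2? yes. Count so far: 7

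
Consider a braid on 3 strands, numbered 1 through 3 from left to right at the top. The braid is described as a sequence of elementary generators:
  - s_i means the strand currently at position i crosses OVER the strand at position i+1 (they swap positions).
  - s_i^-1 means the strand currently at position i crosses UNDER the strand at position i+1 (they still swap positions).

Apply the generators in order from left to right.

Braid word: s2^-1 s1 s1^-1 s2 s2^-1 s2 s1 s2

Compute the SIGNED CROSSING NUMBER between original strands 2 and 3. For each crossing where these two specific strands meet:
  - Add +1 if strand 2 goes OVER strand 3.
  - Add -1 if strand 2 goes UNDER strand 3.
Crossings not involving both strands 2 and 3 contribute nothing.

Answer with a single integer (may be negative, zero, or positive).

Gen 1: 2 under 3. Both 2&3? yes. Contrib: -1. Sum: -1
Gen 2: crossing 1x3. Both 2&3? no. Sum: -1
Gen 3: crossing 3x1. Both 2&3? no. Sum: -1
Gen 4: 3 over 2. Both 2&3? yes. Contrib: -1. Sum: -2
Gen 5: 2 under 3. Both 2&3? yes. Contrib: -1. Sum: -3
Gen 6: 3 over 2. Both 2&3? yes. Contrib: -1. Sum: -4
Gen 7: crossing 1x2. Both 2&3? no. Sum: -4
Gen 8: crossing 1x3. Both 2&3? no. Sum: -4

Answer: -4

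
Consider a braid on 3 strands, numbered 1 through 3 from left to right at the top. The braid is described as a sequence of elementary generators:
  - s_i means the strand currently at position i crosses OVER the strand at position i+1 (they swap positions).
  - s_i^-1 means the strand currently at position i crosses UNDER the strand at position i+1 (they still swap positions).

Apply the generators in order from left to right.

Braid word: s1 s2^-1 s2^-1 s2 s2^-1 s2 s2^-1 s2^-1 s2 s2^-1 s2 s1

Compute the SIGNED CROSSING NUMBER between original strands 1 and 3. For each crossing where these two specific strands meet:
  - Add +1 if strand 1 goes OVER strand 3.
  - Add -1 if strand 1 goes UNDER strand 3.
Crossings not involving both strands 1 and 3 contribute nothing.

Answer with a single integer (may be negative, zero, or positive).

Gen 1: crossing 1x2. Both 1&3? no. Sum: 0
Gen 2: 1 under 3. Both 1&3? yes. Contrib: -1. Sum: -1
Gen 3: 3 under 1. Both 1&3? yes. Contrib: +1. Sum: 0
Gen 4: 1 over 3. Both 1&3? yes. Contrib: +1. Sum: 1
Gen 5: 3 under 1. Both 1&3? yes. Contrib: +1. Sum: 2
Gen 6: 1 over 3. Both 1&3? yes. Contrib: +1. Sum: 3
Gen 7: 3 under 1. Both 1&3? yes. Contrib: +1. Sum: 4
Gen 8: 1 under 3. Both 1&3? yes. Contrib: -1. Sum: 3
Gen 9: 3 over 1. Both 1&3? yes. Contrib: -1. Sum: 2
Gen 10: 1 under 3. Both 1&3? yes. Contrib: -1. Sum: 1
Gen 11: 3 over 1. Both 1&3? yes. Contrib: -1. Sum: 0
Gen 12: crossing 2x1. Both 1&3? no. Sum: 0

Answer: 0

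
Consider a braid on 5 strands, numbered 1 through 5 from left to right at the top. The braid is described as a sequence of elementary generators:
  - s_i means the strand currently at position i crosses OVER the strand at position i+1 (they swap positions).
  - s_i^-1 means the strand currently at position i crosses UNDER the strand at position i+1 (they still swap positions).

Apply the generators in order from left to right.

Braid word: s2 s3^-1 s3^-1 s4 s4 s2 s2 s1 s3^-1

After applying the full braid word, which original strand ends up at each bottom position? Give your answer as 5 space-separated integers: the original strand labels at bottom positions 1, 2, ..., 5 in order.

Gen 1 (s2): strand 2 crosses over strand 3. Perm now: [1 3 2 4 5]
Gen 2 (s3^-1): strand 2 crosses under strand 4. Perm now: [1 3 4 2 5]
Gen 3 (s3^-1): strand 4 crosses under strand 2. Perm now: [1 3 2 4 5]
Gen 4 (s4): strand 4 crosses over strand 5. Perm now: [1 3 2 5 4]
Gen 5 (s4): strand 5 crosses over strand 4. Perm now: [1 3 2 4 5]
Gen 6 (s2): strand 3 crosses over strand 2. Perm now: [1 2 3 4 5]
Gen 7 (s2): strand 2 crosses over strand 3. Perm now: [1 3 2 4 5]
Gen 8 (s1): strand 1 crosses over strand 3. Perm now: [3 1 2 4 5]
Gen 9 (s3^-1): strand 2 crosses under strand 4. Perm now: [3 1 4 2 5]

Answer: 3 1 4 2 5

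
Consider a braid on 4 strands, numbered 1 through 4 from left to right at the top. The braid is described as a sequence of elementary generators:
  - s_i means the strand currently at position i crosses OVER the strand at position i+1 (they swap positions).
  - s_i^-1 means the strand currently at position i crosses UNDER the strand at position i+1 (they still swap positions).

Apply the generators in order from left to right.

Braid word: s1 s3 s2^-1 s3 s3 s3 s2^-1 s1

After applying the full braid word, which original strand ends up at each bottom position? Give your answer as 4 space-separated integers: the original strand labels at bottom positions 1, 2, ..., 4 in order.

Answer: 3 2 4 1

Derivation:
Gen 1 (s1): strand 1 crosses over strand 2. Perm now: [2 1 3 4]
Gen 2 (s3): strand 3 crosses over strand 4. Perm now: [2 1 4 3]
Gen 3 (s2^-1): strand 1 crosses under strand 4. Perm now: [2 4 1 3]
Gen 4 (s3): strand 1 crosses over strand 3. Perm now: [2 4 3 1]
Gen 5 (s3): strand 3 crosses over strand 1. Perm now: [2 4 1 3]
Gen 6 (s3): strand 1 crosses over strand 3. Perm now: [2 4 3 1]
Gen 7 (s2^-1): strand 4 crosses under strand 3. Perm now: [2 3 4 1]
Gen 8 (s1): strand 2 crosses over strand 3. Perm now: [3 2 4 1]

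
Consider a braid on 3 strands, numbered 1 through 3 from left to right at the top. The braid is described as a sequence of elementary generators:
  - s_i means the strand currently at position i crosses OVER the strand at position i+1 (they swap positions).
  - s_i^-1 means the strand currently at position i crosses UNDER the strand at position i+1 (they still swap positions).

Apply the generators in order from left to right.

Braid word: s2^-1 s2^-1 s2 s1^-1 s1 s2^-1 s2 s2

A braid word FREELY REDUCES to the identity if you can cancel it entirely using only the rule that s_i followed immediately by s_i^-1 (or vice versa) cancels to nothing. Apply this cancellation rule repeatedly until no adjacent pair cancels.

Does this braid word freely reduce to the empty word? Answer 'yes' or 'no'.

Answer: yes

Derivation:
Gen 1 (s2^-1): push. Stack: [s2^-1]
Gen 2 (s2^-1): push. Stack: [s2^-1 s2^-1]
Gen 3 (s2): cancels prior s2^-1. Stack: [s2^-1]
Gen 4 (s1^-1): push. Stack: [s2^-1 s1^-1]
Gen 5 (s1): cancels prior s1^-1. Stack: [s2^-1]
Gen 6 (s2^-1): push. Stack: [s2^-1 s2^-1]
Gen 7 (s2): cancels prior s2^-1. Stack: [s2^-1]
Gen 8 (s2): cancels prior s2^-1. Stack: []
Reduced word: (empty)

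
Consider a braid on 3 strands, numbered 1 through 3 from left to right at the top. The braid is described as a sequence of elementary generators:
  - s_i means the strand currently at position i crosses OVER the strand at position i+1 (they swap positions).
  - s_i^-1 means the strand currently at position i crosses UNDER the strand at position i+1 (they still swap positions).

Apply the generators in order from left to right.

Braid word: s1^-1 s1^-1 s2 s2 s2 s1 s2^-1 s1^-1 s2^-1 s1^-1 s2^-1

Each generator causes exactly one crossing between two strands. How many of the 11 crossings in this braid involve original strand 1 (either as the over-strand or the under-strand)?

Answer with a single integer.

Answer: 6

Derivation:
Gen 1: crossing 1x2. Involves strand 1? yes. Count so far: 1
Gen 2: crossing 2x1. Involves strand 1? yes. Count so far: 2
Gen 3: crossing 2x3. Involves strand 1? no. Count so far: 2
Gen 4: crossing 3x2. Involves strand 1? no. Count so far: 2
Gen 5: crossing 2x3. Involves strand 1? no. Count so far: 2
Gen 6: crossing 1x3. Involves strand 1? yes. Count so far: 3
Gen 7: crossing 1x2. Involves strand 1? yes. Count so far: 4
Gen 8: crossing 3x2. Involves strand 1? no. Count so far: 4
Gen 9: crossing 3x1. Involves strand 1? yes. Count so far: 5
Gen 10: crossing 2x1. Involves strand 1? yes. Count so far: 6
Gen 11: crossing 2x3. Involves strand 1? no. Count so far: 6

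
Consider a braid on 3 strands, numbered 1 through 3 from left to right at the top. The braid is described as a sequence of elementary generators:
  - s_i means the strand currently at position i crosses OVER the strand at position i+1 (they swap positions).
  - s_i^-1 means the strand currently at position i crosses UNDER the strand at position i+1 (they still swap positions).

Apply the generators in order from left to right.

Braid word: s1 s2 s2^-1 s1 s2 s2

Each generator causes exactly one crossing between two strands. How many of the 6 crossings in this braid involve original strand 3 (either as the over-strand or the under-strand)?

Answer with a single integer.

Answer: 4

Derivation:
Gen 1: crossing 1x2. Involves strand 3? no. Count so far: 0
Gen 2: crossing 1x3. Involves strand 3? yes. Count so far: 1
Gen 3: crossing 3x1. Involves strand 3? yes. Count so far: 2
Gen 4: crossing 2x1. Involves strand 3? no. Count so far: 2
Gen 5: crossing 2x3. Involves strand 3? yes. Count so far: 3
Gen 6: crossing 3x2. Involves strand 3? yes. Count so far: 4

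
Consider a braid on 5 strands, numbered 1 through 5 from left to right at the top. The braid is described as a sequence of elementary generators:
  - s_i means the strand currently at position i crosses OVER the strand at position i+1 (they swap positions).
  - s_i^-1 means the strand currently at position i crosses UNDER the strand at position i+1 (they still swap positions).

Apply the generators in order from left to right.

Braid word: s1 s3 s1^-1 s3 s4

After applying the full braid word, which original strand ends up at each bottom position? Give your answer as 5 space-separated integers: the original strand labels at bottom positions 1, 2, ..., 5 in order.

Answer: 1 2 3 5 4

Derivation:
Gen 1 (s1): strand 1 crosses over strand 2. Perm now: [2 1 3 4 5]
Gen 2 (s3): strand 3 crosses over strand 4. Perm now: [2 1 4 3 5]
Gen 3 (s1^-1): strand 2 crosses under strand 1. Perm now: [1 2 4 3 5]
Gen 4 (s3): strand 4 crosses over strand 3. Perm now: [1 2 3 4 5]
Gen 5 (s4): strand 4 crosses over strand 5. Perm now: [1 2 3 5 4]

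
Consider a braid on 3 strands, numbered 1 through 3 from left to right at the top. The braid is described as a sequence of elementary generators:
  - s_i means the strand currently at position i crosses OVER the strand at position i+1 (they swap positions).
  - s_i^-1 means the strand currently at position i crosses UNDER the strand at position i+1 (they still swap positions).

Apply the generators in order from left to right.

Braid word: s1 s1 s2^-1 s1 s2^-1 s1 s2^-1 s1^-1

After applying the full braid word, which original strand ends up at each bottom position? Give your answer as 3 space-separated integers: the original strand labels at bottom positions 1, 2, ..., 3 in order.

Answer: 1 2 3

Derivation:
Gen 1 (s1): strand 1 crosses over strand 2. Perm now: [2 1 3]
Gen 2 (s1): strand 2 crosses over strand 1. Perm now: [1 2 3]
Gen 3 (s2^-1): strand 2 crosses under strand 3. Perm now: [1 3 2]
Gen 4 (s1): strand 1 crosses over strand 3. Perm now: [3 1 2]
Gen 5 (s2^-1): strand 1 crosses under strand 2. Perm now: [3 2 1]
Gen 6 (s1): strand 3 crosses over strand 2. Perm now: [2 3 1]
Gen 7 (s2^-1): strand 3 crosses under strand 1. Perm now: [2 1 3]
Gen 8 (s1^-1): strand 2 crosses under strand 1. Perm now: [1 2 3]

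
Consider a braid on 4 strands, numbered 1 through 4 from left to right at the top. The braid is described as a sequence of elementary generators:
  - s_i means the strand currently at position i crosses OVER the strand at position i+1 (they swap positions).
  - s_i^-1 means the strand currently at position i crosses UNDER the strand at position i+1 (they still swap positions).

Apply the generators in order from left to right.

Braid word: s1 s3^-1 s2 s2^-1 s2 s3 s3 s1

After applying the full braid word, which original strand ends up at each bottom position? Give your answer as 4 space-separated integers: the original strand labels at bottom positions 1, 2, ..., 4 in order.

Answer: 4 2 1 3

Derivation:
Gen 1 (s1): strand 1 crosses over strand 2. Perm now: [2 1 3 4]
Gen 2 (s3^-1): strand 3 crosses under strand 4. Perm now: [2 1 4 3]
Gen 3 (s2): strand 1 crosses over strand 4. Perm now: [2 4 1 3]
Gen 4 (s2^-1): strand 4 crosses under strand 1. Perm now: [2 1 4 3]
Gen 5 (s2): strand 1 crosses over strand 4. Perm now: [2 4 1 3]
Gen 6 (s3): strand 1 crosses over strand 3. Perm now: [2 4 3 1]
Gen 7 (s3): strand 3 crosses over strand 1. Perm now: [2 4 1 3]
Gen 8 (s1): strand 2 crosses over strand 4. Perm now: [4 2 1 3]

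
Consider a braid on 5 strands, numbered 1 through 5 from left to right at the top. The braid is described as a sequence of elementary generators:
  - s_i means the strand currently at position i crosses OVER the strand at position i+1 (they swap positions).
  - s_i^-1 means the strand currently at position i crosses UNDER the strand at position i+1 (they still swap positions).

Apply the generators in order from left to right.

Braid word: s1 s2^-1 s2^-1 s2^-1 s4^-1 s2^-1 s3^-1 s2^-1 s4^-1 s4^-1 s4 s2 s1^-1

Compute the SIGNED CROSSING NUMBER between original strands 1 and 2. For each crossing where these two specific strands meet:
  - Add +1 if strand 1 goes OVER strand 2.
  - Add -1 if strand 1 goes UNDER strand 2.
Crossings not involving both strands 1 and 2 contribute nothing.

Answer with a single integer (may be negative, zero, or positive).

Answer: 2

Derivation:
Gen 1: 1 over 2. Both 1&2? yes. Contrib: +1. Sum: 1
Gen 2: crossing 1x3. Both 1&2? no. Sum: 1
Gen 3: crossing 3x1. Both 1&2? no. Sum: 1
Gen 4: crossing 1x3. Both 1&2? no. Sum: 1
Gen 5: crossing 4x5. Both 1&2? no. Sum: 1
Gen 6: crossing 3x1. Both 1&2? no. Sum: 1
Gen 7: crossing 3x5. Both 1&2? no. Sum: 1
Gen 8: crossing 1x5. Both 1&2? no. Sum: 1
Gen 9: crossing 3x4. Both 1&2? no. Sum: 1
Gen 10: crossing 4x3. Both 1&2? no. Sum: 1
Gen 11: crossing 3x4. Both 1&2? no. Sum: 1
Gen 12: crossing 5x1. Both 1&2? no. Sum: 1
Gen 13: 2 under 1. Both 1&2? yes. Contrib: +1. Sum: 2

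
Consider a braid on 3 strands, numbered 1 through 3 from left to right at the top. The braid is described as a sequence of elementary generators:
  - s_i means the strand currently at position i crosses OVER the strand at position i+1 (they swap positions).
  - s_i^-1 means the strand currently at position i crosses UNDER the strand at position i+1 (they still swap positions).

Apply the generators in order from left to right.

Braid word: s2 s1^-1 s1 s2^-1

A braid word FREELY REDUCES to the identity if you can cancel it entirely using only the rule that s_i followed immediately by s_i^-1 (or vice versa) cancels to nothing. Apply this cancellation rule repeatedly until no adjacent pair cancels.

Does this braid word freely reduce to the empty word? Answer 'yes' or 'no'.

Answer: yes

Derivation:
Gen 1 (s2): push. Stack: [s2]
Gen 2 (s1^-1): push. Stack: [s2 s1^-1]
Gen 3 (s1): cancels prior s1^-1. Stack: [s2]
Gen 4 (s2^-1): cancels prior s2. Stack: []
Reduced word: (empty)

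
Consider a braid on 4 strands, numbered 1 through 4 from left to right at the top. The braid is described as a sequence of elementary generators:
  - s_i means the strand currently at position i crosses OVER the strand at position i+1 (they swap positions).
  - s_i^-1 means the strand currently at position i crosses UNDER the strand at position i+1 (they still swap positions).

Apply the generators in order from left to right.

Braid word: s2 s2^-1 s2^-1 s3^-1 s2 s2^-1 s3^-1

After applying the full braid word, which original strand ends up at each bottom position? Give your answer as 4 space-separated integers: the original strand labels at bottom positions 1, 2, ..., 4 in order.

Gen 1 (s2): strand 2 crosses over strand 3. Perm now: [1 3 2 4]
Gen 2 (s2^-1): strand 3 crosses under strand 2. Perm now: [1 2 3 4]
Gen 3 (s2^-1): strand 2 crosses under strand 3. Perm now: [1 3 2 4]
Gen 4 (s3^-1): strand 2 crosses under strand 4. Perm now: [1 3 4 2]
Gen 5 (s2): strand 3 crosses over strand 4. Perm now: [1 4 3 2]
Gen 6 (s2^-1): strand 4 crosses under strand 3. Perm now: [1 3 4 2]
Gen 7 (s3^-1): strand 4 crosses under strand 2. Perm now: [1 3 2 4]

Answer: 1 3 2 4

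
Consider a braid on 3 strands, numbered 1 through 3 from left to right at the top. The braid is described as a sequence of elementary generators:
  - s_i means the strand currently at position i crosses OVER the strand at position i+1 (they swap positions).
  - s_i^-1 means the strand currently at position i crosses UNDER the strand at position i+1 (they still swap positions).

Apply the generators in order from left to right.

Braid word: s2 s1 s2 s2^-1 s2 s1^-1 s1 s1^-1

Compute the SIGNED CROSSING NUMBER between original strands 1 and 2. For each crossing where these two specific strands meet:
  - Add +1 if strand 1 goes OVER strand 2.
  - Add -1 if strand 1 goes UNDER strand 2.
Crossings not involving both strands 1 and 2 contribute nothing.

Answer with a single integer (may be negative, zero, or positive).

Answer: 3

Derivation:
Gen 1: crossing 2x3. Both 1&2? no. Sum: 0
Gen 2: crossing 1x3. Both 1&2? no. Sum: 0
Gen 3: 1 over 2. Both 1&2? yes. Contrib: +1. Sum: 1
Gen 4: 2 under 1. Both 1&2? yes. Contrib: +1. Sum: 2
Gen 5: 1 over 2. Both 1&2? yes. Contrib: +1. Sum: 3
Gen 6: crossing 3x2. Both 1&2? no. Sum: 3
Gen 7: crossing 2x3. Both 1&2? no. Sum: 3
Gen 8: crossing 3x2. Both 1&2? no. Sum: 3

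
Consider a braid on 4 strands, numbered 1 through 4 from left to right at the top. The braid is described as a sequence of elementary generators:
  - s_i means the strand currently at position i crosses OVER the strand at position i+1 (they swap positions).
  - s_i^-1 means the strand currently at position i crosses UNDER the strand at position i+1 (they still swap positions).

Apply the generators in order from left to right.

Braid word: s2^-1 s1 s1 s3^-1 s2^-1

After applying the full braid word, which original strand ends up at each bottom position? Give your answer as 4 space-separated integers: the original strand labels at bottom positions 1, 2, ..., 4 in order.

Answer: 1 4 3 2

Derivation:
Gen 1 (s2^-1): strand 2 crosses under strand 3. Perm now: [1 3 2 4]
Gen 2 (s1): strand 1 crosses over strand 3. Perm now: [3 1 2 4]
Gen 3 (s1): strand 3 crosses over strand 1. Perm now: [1 3 2 4]
Gen 4 (s3^-1): strand 2 crosses under strand 4. Perm now: [1 3 4 2]
Gen 5 (s2^-1): strand 3 crosses under strand 4. Perm now: [1 4 3 2]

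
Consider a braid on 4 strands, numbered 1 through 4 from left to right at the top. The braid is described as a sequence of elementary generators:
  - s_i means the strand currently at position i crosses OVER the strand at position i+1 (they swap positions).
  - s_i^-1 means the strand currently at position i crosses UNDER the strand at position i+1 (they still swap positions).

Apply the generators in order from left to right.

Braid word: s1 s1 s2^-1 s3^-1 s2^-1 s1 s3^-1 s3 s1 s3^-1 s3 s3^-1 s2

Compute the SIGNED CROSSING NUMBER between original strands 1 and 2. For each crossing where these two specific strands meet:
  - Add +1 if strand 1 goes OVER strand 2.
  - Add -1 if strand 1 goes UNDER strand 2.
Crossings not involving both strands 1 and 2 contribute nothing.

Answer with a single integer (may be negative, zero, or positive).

Gen 1: 1 over 2. Both 1&2? yes. Contrib: +1. Sum: 1
Gen 2: 2 over 1. Both 1&2? yes. Contrib: -1. Sum: 0
Gen 3: crossing 2x3. Both 1&2? no. Sum: 0
Gen 4: crossing 2x4. Both 1&2? no. Sum: 0
Gen 5: crossing 3x4. Both 1&2? no. Sum: 0
Gen 6: crossing 1x4. Both 1&2? no. Sum: 0
Gen 7: crossing 3x2. Both 1&2? no. Sum: 0
Gen 8: crossing 2x3. Both 1&2? no. Sum: 0
Gen 9: crossing 4x1. Both 1&2? no. Sum: 0
Gen 10: crossing 3x2. Both 1&2? no. Sum: 0
Gen 11: crossing 2x3. Both 1&2? no. Sum: 0
Gen 12: crossing 3x2. Both 1&2? no. Sum: 0
Gen 13: crossing 4x2. Both 1&2? no. Sum: 0

Answer: 0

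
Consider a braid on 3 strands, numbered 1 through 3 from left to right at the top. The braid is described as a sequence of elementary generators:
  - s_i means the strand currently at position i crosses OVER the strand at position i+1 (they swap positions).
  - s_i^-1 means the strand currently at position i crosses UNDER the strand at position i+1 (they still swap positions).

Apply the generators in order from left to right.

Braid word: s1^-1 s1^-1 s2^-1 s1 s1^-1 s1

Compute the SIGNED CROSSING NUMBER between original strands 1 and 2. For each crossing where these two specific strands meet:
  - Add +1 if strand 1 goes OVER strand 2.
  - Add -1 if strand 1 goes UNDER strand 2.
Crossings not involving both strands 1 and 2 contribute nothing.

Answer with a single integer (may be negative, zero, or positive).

Gen 1: 1 under 2. Both 1&2? yes. Contrib: -1. Sum: -1
Gen 2: 2 under 1. Both 1&2? yes. Contrib: +1. Sum: 0
Gen 3: crossing 2x3. Both 1&2? no. Sum: 0
Gen 4: crossing 1x3. Both 1&2? no. Sum: 0
Gen 5: crossing 3x1. Both 1&2? no. Sum: 0
Gen 6: crossing 1x3. Both 1&2? no. Sum: 0

Answer: 0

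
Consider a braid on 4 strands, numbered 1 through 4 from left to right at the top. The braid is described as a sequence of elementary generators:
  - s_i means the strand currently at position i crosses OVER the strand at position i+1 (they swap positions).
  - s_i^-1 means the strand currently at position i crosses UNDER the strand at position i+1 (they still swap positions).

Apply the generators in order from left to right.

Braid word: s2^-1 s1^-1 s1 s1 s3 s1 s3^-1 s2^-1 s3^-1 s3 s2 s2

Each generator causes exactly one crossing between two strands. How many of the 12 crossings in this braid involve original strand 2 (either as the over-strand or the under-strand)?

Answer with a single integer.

Gen 1: crossing 2x3. Involves strand 2? yes. Count so far: 1
Gen 2: crossing 1x3. Involves strand 2? no. Count so far: 1
Gen 3: crossing 3x1. Involves strand 2? no. Count so far: 1
Gen 4: crossing 1x3. Involves strand 2? no. Count so far: 1
Gen 5: crossing 2x4. Involves strand 2? yes. Count so far: 2
Gen 6: crossing 3x1. Involves strand 2? no. Count so far: 2
Gen 7: crossing 4x2. Involves strand 2? yes. Count so far: 3
Gen 8: crossing 3x2. Involves strand 2? yes. Count so far: 4
Gen 9: crossing 3x4. Involves strand 2? no. Count so far: 4
Gen 10: crossing 4x3. Involves strand 2? no. Count so far: 4
Gen 11: crossing 2x3. Involves strand 2? yes. Count so far: 5
Gen 12: crossing 3x2. Involves strand 2? yes. Count so far: 6

Answer: 6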